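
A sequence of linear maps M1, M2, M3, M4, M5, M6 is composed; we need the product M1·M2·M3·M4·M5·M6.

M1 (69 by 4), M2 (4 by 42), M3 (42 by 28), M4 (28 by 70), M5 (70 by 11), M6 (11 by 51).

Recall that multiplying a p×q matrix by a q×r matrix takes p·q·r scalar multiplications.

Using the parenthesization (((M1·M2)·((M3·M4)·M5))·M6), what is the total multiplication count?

(M1·M2): 69×4 by 4×42 → 69×42, cost 69·4·42 = 11592
(M3·M4): 42×28 by 28×70 → 42×70, cost 42·28·70 = 82320
((M3·M4)·M5): 42×70 by 70×11 → 42×11, cost 42·70·11 = 32340; cumulative 114660
((M1·M2)·((M3·M4)·M5)): 69×42 by 42×11 → 69×11, cost 69·42·11 = 31878; cumulative 158130
(((M1·M2)·((M3·M4)·M5))·M6): 69×11 by 11×51 → 69×51, cost 69·11·51 = 38709; cumulative 196839
Total: 196839 scalar multiplications.

196839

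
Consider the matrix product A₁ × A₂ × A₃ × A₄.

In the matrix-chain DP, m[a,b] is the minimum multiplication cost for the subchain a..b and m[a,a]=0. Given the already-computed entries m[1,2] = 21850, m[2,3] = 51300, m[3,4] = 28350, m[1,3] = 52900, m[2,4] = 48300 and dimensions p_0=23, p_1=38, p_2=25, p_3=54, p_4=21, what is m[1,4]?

62275

m[1,4] = min over k∈[1,3] of m[1,k]+m[k+1,4]+p_{0}·p_k·p_{4}.
k=1: 0 + 48300 + 23·38·21 = 66654; k=2: 21850 + 28350 + 23·25·21 = 62275; k=3: 52900 + 0 + 23·54·21 = 78982.
Minimum: 62275 at k=2.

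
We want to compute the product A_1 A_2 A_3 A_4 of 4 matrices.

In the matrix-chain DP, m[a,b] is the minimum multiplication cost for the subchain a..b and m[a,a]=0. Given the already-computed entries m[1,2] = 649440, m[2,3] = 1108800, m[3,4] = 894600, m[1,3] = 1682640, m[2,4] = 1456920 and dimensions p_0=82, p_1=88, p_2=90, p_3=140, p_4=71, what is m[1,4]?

m[1,4] = min over k∈[1,3] of m[1,k]+m[k+1,4]+p_{0}·p_k·p_{4}.
k=1: 0 + 1456920 + 82·88·71 = 1969256; k=2: 649440 + 894600 + 82·90·71 = 2068020; k=3: 1682640 + 0 + 82·140·71 = 2497720.
Minimum: 1969256 at k=1.

1969256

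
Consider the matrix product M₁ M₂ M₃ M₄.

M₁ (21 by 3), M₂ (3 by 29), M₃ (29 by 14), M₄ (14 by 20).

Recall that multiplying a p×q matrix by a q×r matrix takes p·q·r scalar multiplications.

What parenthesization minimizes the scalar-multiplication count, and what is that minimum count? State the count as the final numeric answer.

Adjacent pairs: M₁M₂ = 21·3·29 = 1827; M₂M₃ = 3·29·14 = 1218; M₃M₄ = 29·14·20 = 8120.
Length 3: M₁..M₃: k=1: 0+1218+21·3·14=2100; k=2: 1827+0+21·29·14=10353 → min 2100 | M₂..M₄: k=2: 0+8120+3·29·20=9860; k=3: 1218+0+3·14·20=2058 → min 2058.
Length 4: M₁..M₄: k=1: 0+2058+21·3·20=3318; k=2: 1827+8120+21·29·20=22127; k=3: 2100+0+21·14·20=7980 → min 3318.
Optimal parenthesization: (M₁ ((M₂ M₃) M₄)) with cost 3318.

3318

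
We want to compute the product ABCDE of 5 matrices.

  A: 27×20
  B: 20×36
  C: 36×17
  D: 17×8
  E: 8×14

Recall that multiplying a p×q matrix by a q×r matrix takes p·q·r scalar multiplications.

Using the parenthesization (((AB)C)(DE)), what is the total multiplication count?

44294

(AB): 27×20 by 20×36 → 27×36, cost 27·20·36 = 19440
((AB)C): 27×36 by 36×17 → 27×17, cost 27·36·17 = 16524; cumulative 35964
(DE): 17×8 by 8×14 → 17×14, cost 17·8·14 = 1904
(((AB)C)(DE)): 27×17 by 17×14 → 27×14, cost 27·17·14 = 6426; cumulative 44294
Total: 44294 scalar multiplications.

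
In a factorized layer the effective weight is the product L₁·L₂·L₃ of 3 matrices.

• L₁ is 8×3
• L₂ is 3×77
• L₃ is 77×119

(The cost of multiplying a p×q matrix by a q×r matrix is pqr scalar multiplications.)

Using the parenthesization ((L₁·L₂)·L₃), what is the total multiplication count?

75152

(L₁·L₂): 8×3 by 3×77 → 8×77, cost 8·3·77 = 1848
((L₁·L₂)·L₃): 8×77 by 77×119 → 8×119, cost 8·77·119 = 73304; cumulative 75152
Total: 75152 scalar multiplications.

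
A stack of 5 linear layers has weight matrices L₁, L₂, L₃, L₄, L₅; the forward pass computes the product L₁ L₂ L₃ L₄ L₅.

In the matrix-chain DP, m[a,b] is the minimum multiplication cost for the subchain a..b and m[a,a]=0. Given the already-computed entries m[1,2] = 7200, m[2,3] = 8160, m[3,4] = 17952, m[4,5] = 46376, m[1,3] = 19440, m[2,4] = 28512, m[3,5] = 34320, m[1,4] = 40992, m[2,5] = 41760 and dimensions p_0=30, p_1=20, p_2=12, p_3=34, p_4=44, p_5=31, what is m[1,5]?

52680

m[1,5] = min over k∈[1,4] of m[1,k]+m[k+1,5]+p_{0}·p_k·p_{5}.
k=1: 0 + 41760 + 30·20·31 = 60360; k=2: 7200 + 34320 + 30·12·31 = 52680; k=3: 19440 + 46376 + 30·34·31 = 97436; k=4: 40992 + 0 + 30·44·31 = 81912.
Minimum: 52680 at k=2.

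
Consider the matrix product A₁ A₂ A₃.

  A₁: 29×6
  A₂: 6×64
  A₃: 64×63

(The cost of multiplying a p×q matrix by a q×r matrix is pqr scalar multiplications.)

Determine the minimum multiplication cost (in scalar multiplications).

35154

Order (A₁ (A₂ A₃)): (A₂ A₃): 6×64 by 64×63 → 6×63, cost 6·64·63 = 24192; (A₁ (A₂ A₃)): 29×6 by 6×63 → 29×63, cost 29·6·63 = 10962; cumulative 35154. Total 35154.
Order ((A₁ A₂) A₃): (A₁ A₂): 29×6 by 6×64 → 29×64, cost 29·6·64 = 11136; ((A₁ A₂) A₃): 29×64 by 64×63 → 29×63, cost 29·64·63 = 116928; cumulative 128064. Total 128064.
Minimum: 35154.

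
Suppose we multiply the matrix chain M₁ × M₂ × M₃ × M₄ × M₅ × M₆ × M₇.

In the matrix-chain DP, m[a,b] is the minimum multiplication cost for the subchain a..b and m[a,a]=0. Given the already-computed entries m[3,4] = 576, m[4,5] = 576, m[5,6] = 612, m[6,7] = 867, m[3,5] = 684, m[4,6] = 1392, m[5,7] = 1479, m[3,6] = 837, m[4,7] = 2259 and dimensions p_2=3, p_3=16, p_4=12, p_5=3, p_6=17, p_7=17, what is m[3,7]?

m[3,7] = min over k∈[3,6] of m[3,k]+m[k+1,7]+p_{2}·p_k·p_{7}.
k=3: 0 + 2259 + 3·16·17 = 3075; k=4: 576 + 1479 + 3·12·17 = 2667; k=5: 684 + 867 + 3·3·17 = 1704; k=6: 837 + 0 + 3·17·17 = 1704.
Minimum: 1704 at k=5.

1704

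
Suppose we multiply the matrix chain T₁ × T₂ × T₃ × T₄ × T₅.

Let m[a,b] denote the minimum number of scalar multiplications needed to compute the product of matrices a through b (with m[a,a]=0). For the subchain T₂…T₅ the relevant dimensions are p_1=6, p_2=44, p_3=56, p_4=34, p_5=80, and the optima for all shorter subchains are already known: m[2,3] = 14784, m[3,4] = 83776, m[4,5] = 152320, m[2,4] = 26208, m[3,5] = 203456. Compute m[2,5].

42528

m[2,5] = min over k∈[2,4] of m[2,k]+m[k+1,5]+p_{1}·p_k·p_{5}.
k=2: 0 + 203456 + 6·44·80 = 224576; k=3: 14784 + 152320 + 6·56·80 = 193984; k=4: 26208 + 0 + 6·34·80 = 42528.
Minimum: 42528 at k=4.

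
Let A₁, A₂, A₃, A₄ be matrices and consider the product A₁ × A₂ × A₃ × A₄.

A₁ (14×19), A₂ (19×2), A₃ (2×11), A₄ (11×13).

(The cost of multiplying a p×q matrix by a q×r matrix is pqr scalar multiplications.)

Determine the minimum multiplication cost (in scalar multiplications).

1182

Adjacent pairs: A₁A₂ = 14·19·2 = 532; A₂A₃ = 19·2·11 = 418; A₃A₄ = 2·11·13 = 286.
Length 3: A₁..A₃: k=1: 0+418+14·19·11=3344; k=2: 532+0+14·2·11=840 → min 840 | A₂..A₄: k=2: 0+286+19·2·13=780; k=3: 418+0+19·11·13=3135 → min 780.
Length 4: A₁..A₄: k=1: 0+780+14·19·13=4238; k=2: 532+286+14·2·13=1182; k=3: 840+0+14·11·13=2842 → min 1182.
Optimal order: ((A₁ × A₂) × (A₃ × A₄)) with cost 1182.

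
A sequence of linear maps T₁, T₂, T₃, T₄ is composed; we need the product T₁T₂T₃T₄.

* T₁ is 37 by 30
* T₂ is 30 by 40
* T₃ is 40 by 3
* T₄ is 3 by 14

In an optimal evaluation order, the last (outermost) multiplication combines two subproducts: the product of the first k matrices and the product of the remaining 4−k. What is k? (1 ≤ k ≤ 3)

Adjacent pairs: T₁T₂ = 37·30·40 = 44400; T₂T₃ = 30·40·3 = 3600; T₃T₄ = 40·3·14 = 1680.
Length 3: T₁..T₃: k=1: 0+3600+37·30·3=6930; k=2: 44400+0+37·40·3=48840 → min 6930 | T₂..T₄: k=2: 0+1680+30·40·14=18480; k=3: 3600+0+30·3·14=4860 → min 4860.
Top-level splits: k=1: (T₁..T₁)·(T₂..T₄) → 0+4860+37·30·14 = 20400; k=2: (T₁..T₂)·(T₃..T₄) → 44400+1680+37·40·14 = 66800; k=3: (T₁..T₃)·(T₄..T₄) → 6930+0+37·3·14 = 8484.
Best split is after T₃, i.e. k = 3.

3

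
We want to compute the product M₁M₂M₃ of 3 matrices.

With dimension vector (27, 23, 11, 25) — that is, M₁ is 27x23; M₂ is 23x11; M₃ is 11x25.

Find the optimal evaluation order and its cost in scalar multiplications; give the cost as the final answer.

(M₁(M₂M₃)): cost 21850.
((M₁M₂)M₃): cost 14256.
Optimal: ((M₁M₂)M₃) with cost 14256.

14256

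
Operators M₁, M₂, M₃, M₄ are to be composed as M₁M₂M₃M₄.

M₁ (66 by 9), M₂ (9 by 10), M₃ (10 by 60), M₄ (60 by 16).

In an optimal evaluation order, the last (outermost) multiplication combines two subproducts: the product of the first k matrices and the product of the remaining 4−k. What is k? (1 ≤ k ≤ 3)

1

Adjacent pairs: M₁M₂ = 66·9·10 = 5940; M₂M₃ = 9·10·60 = 5400; M₃M₄ = 10·60·16 = 9600.
Length 3: M₁..M₃: k=1: 0+5400+66·9·60=41040; k=2: 5940+0+66·10·60=45540 → min 41040 | M₂..M₄: k=2: 0+9600+9·10·16=11040; k=3: 5400+0+9·60·16=14040 → min 11040.
Top-level splits: k=1: (M₁..M₁)·(M₂..M₄) → 0+11040+66·9·16 = 20544; k=2: (M₁..M₂)·(M₃..M₄) → 5940+9600+66·10·16 = 26100; k=3: (M₁..M₃)·(M₄..M₄) → 41040+0+66·60·16 = 104400.
Best split is after M₁, i.e. k = 1.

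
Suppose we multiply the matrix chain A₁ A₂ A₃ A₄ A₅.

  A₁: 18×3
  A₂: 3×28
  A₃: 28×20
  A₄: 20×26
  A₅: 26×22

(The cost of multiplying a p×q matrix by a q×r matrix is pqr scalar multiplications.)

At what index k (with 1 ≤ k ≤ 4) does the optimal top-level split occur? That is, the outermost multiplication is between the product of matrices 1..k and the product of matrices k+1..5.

Adjacent pairs: A₁A₂ = 18·3·28 = 1512; A₂A₃ = 3·28·20 = 1680; A₃A₄ = 28·20·26 = 14560; A₄A₅ = 20·26·22 = 11440.
Length 3: A₁..A₃: k=1: 0+1680+18·3·20=2760; k=2: 1512+0+18·28·20=11592 → min 2760 | A₂..A₄: k=2: 0+14560+3·28·26=16744; k=3: 1680+0+3·20·26=3240 → min 3240 | A₃..A₅: k=3: 0+11440+28·20·22=23760; k=4: 14560+0+28·26·22=30576 → min 23760.
Length 4: A₁..A₄: k=1: 0+3240+18·3·26=4644; k=2: 1512+14560+18·28·26=29176; k=3: 2760+0+18·20·26=12120 → min 4644 | A₂..A₅: k=2: 0+23760+3·28·22=25608; k=3: 1680+11440+3·20·22=14440; k=4: 3240+0+3·26·22=4956 → min 4956.
Top-level splits: k=1: (A₁..A₁)·(A₂..A₅) → 0+4956+18·3·22 = 6144; k=2: (A₁..A₂)·(A₃..A₅) → 1512+23760+18·28·22 = 36360; k=3: (A₁..A₃)·(A₄..A₅) → 2760+11440+18·20·22 = 22120; k=4: (A₁..A₄)·(A₅..A₅) → 4644+0+18·26·22 = 14940.
Best split is after A₁, i.e. k = 1.

1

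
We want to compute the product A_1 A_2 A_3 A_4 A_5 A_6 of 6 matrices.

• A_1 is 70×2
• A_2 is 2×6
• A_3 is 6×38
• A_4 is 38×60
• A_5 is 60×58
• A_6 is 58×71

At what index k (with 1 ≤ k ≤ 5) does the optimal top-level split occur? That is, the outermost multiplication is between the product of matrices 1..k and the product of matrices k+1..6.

1

Adjacent pairs: A_1A_2 = 70·2·6 = 840; A_2A_3 = 2·6·38 = 456; A_3A_4 = 6·38·60 = 13680; A_4A_5 = 38·60·58 = 132240; A_5A_6 = 60·58·71 = 247080.
Length 3: A_1..A_3: k=1: 0+456+70·2·38=5776; k=2: 840+0+70·6·38=16800 → min 5776 | A_2..A_4: k=2: 0+13680+2·6·60=14400; k=3: 456+0+2·38·60=5016 → min 5016 | A_3..A_5: k=3: 0+132240+6·38·58=145464; k=4: 13680+0+6·60·58=34560 → min 34560 | A_4..A_6: k=4: 0+247080+38·60·71=408960; k=5: 132240+0+38·58·71=288724 → min 288724.
Length 4: A_1..A_4: k=1: 0+5016+70·2·60=13416; k=2: 840+13680+70·6·60=39720; k=3: 5776+0+70·38·60=165376 → min 13416 | A_2..A_5: k=2: 0+34560+2·6·58=35256; k=3: 456+132240+2·38·58=137104; k=4: 5016+0+2·60·58=11976 → min 11976 | A_3..A_6: k=3: 0+288724+6·38·71=304912; k=4: 13680+247080+6·60·71=286320; k=5: 34560+0+6·58·71=59268 → min 59268.
Length 5: A_1..A_5: k=1: 0+11976+70·2·58=20096; k=2: 840+34560+70·6·58=59760; k=3: 5776+132240+70·38·58=292296; k=4: 13416+0+70·60·58=257016 → min 20096 | A_2..A_6: k=2: 0+59268+2·6·71=60120; k=3: 456+288724+2·38·71=294576; k=4: 5016+247080+2·60·71=260616; k=5: 11976+0+2·58·71=20212 → min 20212.
Top-level splits: k=1: (A_1..A_1)·(A_2..A_6) → 0+20212+70·2·71 = 30152; k=2: (A_1..A_2)·(A_3..A_6) → 840+59268+70·6·71 = 89928; k=3: (A_1..A_3)·(A_4..A_6) → 5776+288724+70·38·71 = 483360; k=4: (A_1..A_4)·(A_5..A_6) → 13416+247080+70·60·71 = 558696; k=5: (A_1..A_5)·(A_6..A_6) → 20096+0+70·58·71 = 308356.
Best split is after A_1, i.e. k = 1.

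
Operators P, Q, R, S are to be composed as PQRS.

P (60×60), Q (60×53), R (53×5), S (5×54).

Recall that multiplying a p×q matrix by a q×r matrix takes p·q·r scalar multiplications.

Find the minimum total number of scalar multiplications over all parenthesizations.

Adjacent pairs: PQ = 60·60·53 = 190800; QR = 60·53·5 = 15900; RS = 53·5·54 = 14310.
Length 3: P..R: k=1: 0+15900+60·60·5=33900; k=2: 190800+0+60·53·5=206700 → min 33900 | Q..S: k=2: 0+14310+60·53·54=186030; k=3: 15900+0+60·5·54=32100 → min 32100.
Length 4: P..S: k=1: 0+32100+60·60·54=226500; k=2: 190800+14310+60·53·54=376830; k=3: 33900+0+60·5·54=50100 → min 50100.
Optimal order: ((P(QR))S) with cost 50100.

50100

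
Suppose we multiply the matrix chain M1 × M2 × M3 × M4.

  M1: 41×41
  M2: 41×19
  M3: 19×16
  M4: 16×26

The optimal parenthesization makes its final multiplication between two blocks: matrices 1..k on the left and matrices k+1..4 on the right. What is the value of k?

3

Adjacent pairs: M1M2 = 41·41·19 = 31939; M2M3 = 41·19·16 = 12464; M3M4 = 19·16·26 = 7904.
Length 3: M1..M3: k=1: 0+12464+41·41·16=39360; k=2: 31939+0+41·19·16=44403 → min 39360 | M2..M4: k=2: 0+7904+41·19·26=28158; k=3: 12464+0+41·16·26=29520 → min 28158.
Top-level splits: k=1: (M1..M1)·(M2..M4) → 0+28158+41·41·26 = 71864; k=2: (M1..M2)·(M3..M4) → 31939+7904+41·19·26 = 60097; k=3: (M1..M3)·(M4..M4) → 39360+0+41·16·26 = 56416.
Best split is after M3, i.e. k = 3.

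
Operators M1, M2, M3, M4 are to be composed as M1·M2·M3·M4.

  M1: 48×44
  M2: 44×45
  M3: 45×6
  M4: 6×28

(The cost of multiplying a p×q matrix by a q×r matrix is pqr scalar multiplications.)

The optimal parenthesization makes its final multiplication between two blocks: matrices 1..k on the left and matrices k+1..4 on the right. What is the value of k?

3

Adjacent pairs: M1M2 = 48·44·45 = 95040; M2M3 = 44·45·6 = 11880; M3M4 = 45·6·28 = 7560.
Length 3: M1..M3: k=1: 0+11880+48·44·6=24552; k=2: 95040+0+48·45·6=108000 → min 24552 | M2..M4: k=2: 0+7560+44·45·28=63000; k=3: 11880+0+44·6·28=19272 → min 19272.
Top-level splits: k=1: (M1..M1)·(M2..M4) → 0+19272+48·44·28 = 78408; k=2: (M1..M2)·(M3..M4) → 95040+7560+48·45·28 = 163080; k=3: (M1..M3)·(M4..M4) → 24552+0+48·6·28 = 32616.
Best split is after M3, i.e. k = 3.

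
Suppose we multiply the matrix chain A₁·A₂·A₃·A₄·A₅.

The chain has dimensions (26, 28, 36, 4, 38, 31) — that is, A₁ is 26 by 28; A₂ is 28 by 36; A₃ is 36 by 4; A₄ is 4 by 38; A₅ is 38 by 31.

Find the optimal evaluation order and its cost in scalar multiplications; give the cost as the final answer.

14880

Adjacent pairs: A₁A₂ = 26·28·36 = 26208; A₂A₃ = 28·36·4 = 4032; A₃A₄ = 36·4·38 = 5472; A₄A₅ = 4·38·31 = 4712.
Length 3: A₁..A₃: k=1: 0+4032+26·28·4=6944; k=2: 26208+0+26·36·4=29952 → min 6944 | A₂..A₄: k=2: 0+5472+28·36·38=43776; k=3: 4032+0+28·4·38=8288 → min 8288 | A₃..A₅: k=3: 0+4712+36·4·31=9176; k=4: 5472+0+36·38·31=47880 → min 9176.
Length 4: A₁..A₄: k=1: 0+8288+26·28·38=35952; k=2: 26208+5472+26·36·38=67248; k=3: 6944+0+26·4·38=10896 → min 10896 | A₂..A₅: k=2: 0+9176+28·36·31=40424; k=3: 4032+4712+28·4·31=12216; k=4: 8288+0+28·38·31=41272 → min 12216.
Length 5: A₁..A₅: k=1: 0+12216+26·28·31=34784; k=2: 26208+9176+26·36·31=64400; k=3: 6944+4712+26·4·31=14880; k=4: 10896+0+26·38·31=41524 → min 14880.
Optimal parenthesization: ((A₁·(A₂·A₃))·(A₄·A₅)) with cost 14880.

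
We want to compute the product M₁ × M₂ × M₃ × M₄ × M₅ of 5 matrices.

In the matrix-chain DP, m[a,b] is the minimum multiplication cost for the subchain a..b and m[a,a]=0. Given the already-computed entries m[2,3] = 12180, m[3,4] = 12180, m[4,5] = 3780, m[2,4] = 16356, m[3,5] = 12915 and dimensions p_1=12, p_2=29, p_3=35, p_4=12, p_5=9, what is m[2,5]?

16047

m[2,5] = min over k∈[2,4] of m[2,k]+m[k+1,5]+p_{1}·p_k·p_{5}.
k=2: 0 + 12915 + 12·29·9 = 16047; k=3: 12180 + 3780 + 12·35·9 = 19740; k=4: 16356 + 0 + 12·12·9 = 17652.
Minimum: 16047 at k=2.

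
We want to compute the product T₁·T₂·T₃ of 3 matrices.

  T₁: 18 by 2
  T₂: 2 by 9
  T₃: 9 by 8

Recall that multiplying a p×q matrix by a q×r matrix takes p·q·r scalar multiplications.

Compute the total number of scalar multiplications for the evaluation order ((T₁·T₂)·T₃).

1620

(T₁·T₂): 18×2 by 2×9 → 18×9, cost 18·2·9 = 324
((T₁·T₂)·T₃): 18×9 by 9×8 → 18×8, cost 18·9·8 = 1296; cumulative 1620
Total: 1620 scalar multiplications.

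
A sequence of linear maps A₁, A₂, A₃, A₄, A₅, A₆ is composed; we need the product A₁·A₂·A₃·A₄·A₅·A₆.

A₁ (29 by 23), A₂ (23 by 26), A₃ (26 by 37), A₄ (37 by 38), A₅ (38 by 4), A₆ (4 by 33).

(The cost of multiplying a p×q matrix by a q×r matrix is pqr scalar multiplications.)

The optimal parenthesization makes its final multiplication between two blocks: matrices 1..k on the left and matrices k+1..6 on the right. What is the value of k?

5

Adjacent pairs: A₁A₂ = 29·23·26 = 17342; A₂A₃ = 23·26·37 = 22126; A₃A₄ = 26·37·38 = 36556; A₄A₅ = 37·38·4 = 5624; A₅A₆ = 38·4·33 = 5016.
Length 3: A₁..A₃: k=1: 0+22126+29·23·37=46805; k=2: 17342+0+29·26·37=45240 → min 45240 | A₂..A₄: k=2: 0+36556+23·26·38=59280; k=3: 22126+0+23·37·38=54464 → min 54464 | A₃..A₅: k=3: 0+5624+26·37·4=9472; k=4: 36556+0+26·38·4=40508 → min 9472 | A₄..A₆: k=4: 0+5016+37·38·33=51414; k=5: 5624+0+37·4·33=10508 → min 10508.
Length 4: A₁..A₄: k=1: 0+54464+29·23·38=79810; k=2: 17342+36556+29·26·38=82550; k=3: 45240+0+29·37·38=86014 → min 79810 | A₂..A₅: k=2: 0+9472+23·26·4=11864; k=3: 22126+5624+23·37·4=31154; k=4: 54464+0+23·38·4=57960 → min 11864 | A₃..A₆: k=3: 0+10508+26·37·33=42254; k=4: 36556+5016+26·38·33=74176; k=5: 9472+0+26·4·33=12904 → min 12904.
Length 5: A₁..A₅: k=1: 0+11864+29·23·4=14532; k=2: 17342+9472+29·26·4=29830; k=3: 45240+5624+29·37·4=55156; k=4: 79810+0+29·38·4=84218 → min 14532 | A₂..A₆: k=2: 0+12904+23·26·33=32638; k=3: 22126+10508+23·37·33=60717; k=4: 54464+5016+23·38·33=88322; k=5: 11864+0+23·4·33=14900 → min 14900.
Top-level splits: k=1: (A₁..A₁)·(A₂..A₆) → 0+14900+29·23·33 = 36911; k=2: (A₁..A₂)·(A₃..A₆) → 17342+12904+29·26·33 = 55128; k=3: (A₁..A₃)·(A₄..A₆) → 45240+10508+29·37·33 = 91157; k=4: (A₁..A₄)·(A₅..A₆) → 79810+5016+29·38·33 = 121192; k=5: (A₁..A₅)·(A₆..A₆) → 14532+0+29·4·33 = 18360.
Best split is after A₅, i.e. k = 5.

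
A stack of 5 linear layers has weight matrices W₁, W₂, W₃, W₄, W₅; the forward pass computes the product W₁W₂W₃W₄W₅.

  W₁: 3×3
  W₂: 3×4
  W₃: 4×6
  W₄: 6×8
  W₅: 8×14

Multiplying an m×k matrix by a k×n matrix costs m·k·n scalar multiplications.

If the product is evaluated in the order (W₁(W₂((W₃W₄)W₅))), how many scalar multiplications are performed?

934

(W₃W₄): 4×6 by 6×8 → 4×8, cost 4·6·8 = 192
((W₃W₄)W₅): 4×8 by 8×14 → 4×14, cost 4·8·14 = 448; cumulative 640
(W₂((W₃W₄)W₅)): 3×4 by 4×14 → 3×14, cost 3·4·14 = 168; cumulative 808
(W₁(W₂((W₃W₄)W₅))): 3×3 by 3×14 → 3×14, cost 3·3·14 = 126; cumulative 934
Total: 934 scalar multiplications.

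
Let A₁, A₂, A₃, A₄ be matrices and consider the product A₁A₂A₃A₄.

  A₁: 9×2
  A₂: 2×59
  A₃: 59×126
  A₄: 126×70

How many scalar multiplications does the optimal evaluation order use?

33768

Adjacent pairs: A₁A₂ = 9·2·59 = 1062; A₂A₃ = 2·59·126 = 14868; A₃A₄ = 59·126·70 = 520380.
Length 3: A₁..A₃: k=1: 0+14868+9·2·126=17136; k=2: 1062+0+9·59·126=67968 → min 17136 | A₂..A₄: k=2: 0+520380+2·59·70=528640; k=3: 14868+0+2·126·70=32508 → min 32508.
Length 4: A₁..A₄: k=1: 0+32508+9·2·70=33768; k=2: 1062+520380+9·59·70=558612; k=3: 17136+0+9·126·70=96516 → min 33768.
Optimal order: (A₁((A₂A₃)A₄)) with cost 33768.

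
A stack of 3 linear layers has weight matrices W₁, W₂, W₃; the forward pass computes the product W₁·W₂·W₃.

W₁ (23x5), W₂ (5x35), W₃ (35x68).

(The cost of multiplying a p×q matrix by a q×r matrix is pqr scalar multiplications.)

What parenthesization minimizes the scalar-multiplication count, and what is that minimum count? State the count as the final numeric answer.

(W₁·(W₂·W₃)): cost 19720.
((W₁·W₂)·W₃): cost 58765.
Optimal: (W₁·(W₂·W₃)) with cost 19720.

19720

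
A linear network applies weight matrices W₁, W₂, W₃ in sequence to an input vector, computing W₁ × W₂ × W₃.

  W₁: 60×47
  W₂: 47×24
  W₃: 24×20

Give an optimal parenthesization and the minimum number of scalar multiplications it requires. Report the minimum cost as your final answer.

78960

(W₁ × (W₂ × W₃)): cost 78960.
((W₁ × W₂) × W₃): cost 96480.
Optimal: (W₁ × (W₂ × W₃)) with cost 78960.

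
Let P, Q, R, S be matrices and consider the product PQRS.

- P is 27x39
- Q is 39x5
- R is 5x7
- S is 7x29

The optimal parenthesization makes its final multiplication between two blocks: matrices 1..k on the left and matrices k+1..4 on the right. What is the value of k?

Adjacent pairs: PQ = 27·39·5 = 5265; QR = 39·5·7 = 1365; RS = 5·7·29 = 1015.
Length 3: P..R: k=1: 0+1365+27·39·7=8736; k=2: 5265+0+27·5·7=6210 → min 6210 | Q..S: k=2: 0+1015+39·5·29=6670; k=3: 1365+0+39·7·29=9282 → min 6670.
Top-level splits: k=1: (P..P)·(Q..S) → 0+6670+27·39·29 = 37207; k=2: (P..Q)·(R..S) → 5265+1015+27·5·29 = 10195; k=3: (P..R)·(S..S) → 6210+0+27·7·29 = 11691.
Best split is after Q, i.e. k = 2.

2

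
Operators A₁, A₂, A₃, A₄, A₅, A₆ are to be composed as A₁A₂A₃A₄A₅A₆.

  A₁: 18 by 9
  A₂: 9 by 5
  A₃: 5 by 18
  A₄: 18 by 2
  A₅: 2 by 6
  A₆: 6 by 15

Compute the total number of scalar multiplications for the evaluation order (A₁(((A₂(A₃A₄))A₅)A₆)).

(A₃A₄): 5×18 by 18×2 → 5×2, cost 5·18·2 = 180
(A₂(A₃A₄)): 9×5 by 5×2 → 9×2, cost 9·5·2 = 90; cumulative 270
((A₂(A₃A₄))A₅): 9×2 by 2×6 → 9×6, cost 9·2·6 = 108; cumulative 378
(((A₂(A₃A₄))A₅)A₆): 9×6 by 6×15 → 9×15, cost 9·6·15 = 810; cumulative 1188
(A₁(((A₂(A₃A₄))A₅)A₆)): 18×9 by 9×15 → 18×15, cost 18·9·15 = 2430; cumulative 3618
Total: 3618 scalar multiplications.

3618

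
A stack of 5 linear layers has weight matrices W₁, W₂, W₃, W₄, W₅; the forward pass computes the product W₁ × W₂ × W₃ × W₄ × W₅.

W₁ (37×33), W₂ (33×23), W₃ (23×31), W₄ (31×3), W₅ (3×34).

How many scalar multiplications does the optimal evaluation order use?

11853

Adjacent pairs: W₁W₂ = 37·33·23 = 28083; W₂W₃ = 33·23·31 = 23529; W₃W₄ = 23·31·3 = 2139; W₄W₅ = 31·3·34 = 3162.
Length 3: W₁..W₃: k=1: 0+23529+37·33·31=61380; k=2: 28083+0+37·23·31=54464 → min 54464 | W₂..W₄: k=2: 0+2139+33·23·3=4416; k=3: 23529+0+33·31·3=26598 → min 4416 | W₃..W₅: k=3: 0+3162+23·31·34=27404; k=4: 2139+0+23·3·34=4485 → min 4485.
Length 4: W₁..W₄: k=1: 0+4416+37·33·3=8079; k=2: 28083+2139+37·23·3=32775; k=3: 54464+0+37·31·3=57905 → min 8079 | W₂..W₅: k=2: 0+4485+33·23·34=30291; k=3: 23529+3162+33·31·34=61473; k=4: 4416+0+33·3·34=7782 → min 7782.
Length 5: W₁..W₅: k=1: 0+7782+37·33·34=49296; k=2: 28083+4485+37·23·34=61502; k=3: 54464+3162+37·31·34=96624; k=4: 8079+0+37·3·34=11853 → min 11853.
Optimal order: ((W₁ × (W₂ × (W₃ × W₄))) × W₅) with cost 11853.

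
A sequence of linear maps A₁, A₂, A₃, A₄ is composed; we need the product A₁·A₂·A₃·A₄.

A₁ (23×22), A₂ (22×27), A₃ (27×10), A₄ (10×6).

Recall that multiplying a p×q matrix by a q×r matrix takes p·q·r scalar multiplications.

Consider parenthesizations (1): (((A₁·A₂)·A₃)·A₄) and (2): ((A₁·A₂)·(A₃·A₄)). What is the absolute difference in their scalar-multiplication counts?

2244

Order (1) = (((A₁·A₂)·A₃)·A₄): (A₁·A₂): 23×22 by 22×27 → 23×27, cost 23·22·27 = 13662; ((A₁·A₂)·A₃): 23×27 by 27×10 → 23×10, cost 23·27·10 = 6210; cumulative 19872; (((A₁·A₂)·A₃)·A₄): 23×10 by 10×6 → 23×6, cost 23·10·6 = 1380; cumulative 21252. Total 21252.
Order (2) = ((A₁·A₂)·(A₃·A₄)): (A₁·A₂): 23×22 by 22×27 → 23×27, cost 23·22·27 = 13662; (A₃·A₄): 27×10 by 10×6 → 27×6, cost 27·10·6 = 1620; ((A₁·A₂)·(A₃·A₄)): 23×27 by 27×6 → 23×6, cost 23·27·6 = 3726; cumulative 19008. Total 19008.
Difference: |21252 − 19008| = 2244.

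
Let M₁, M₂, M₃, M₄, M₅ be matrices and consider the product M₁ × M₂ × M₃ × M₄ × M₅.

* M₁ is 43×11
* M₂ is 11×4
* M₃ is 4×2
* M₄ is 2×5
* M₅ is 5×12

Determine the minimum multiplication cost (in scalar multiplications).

2186

Adjacent pairs: M₁M₂ = 43·11·4 = 1892; M₂M₃ = 11·4·2 = 88; M₃M₄ = 4·2·5 = 40; M₄M₅ = 2·5·12 = 120.
Length 3: M₁..M₃: k=1: 0+88+43·11·2=1034; k=2: 1892+0+43·4·2=2236 → min 1034 | M₂..M₄: k=2: 0+40+11·4·5=260; k=3: 88+0+11·2·5=198 → min 198 | M₃..M₅: k=3: 0+120+4·2·12=216; k=4: 40+0+4·5·12=280 → min 216.
Length 4: M₁..M₄: k=1: 0+198+43·11·5=2563; k=2: 1892+40+43·4·5=2792; k=3: 1034+0+43·2·5=1464 → min 1464 | M₂..M₅: k=2: 0+216+11·4·12=744; k=3: 88+120+11·2·12=472; k=4: 198+0+11·5·12=858 → min 472.
Length 5: M₁..M₅: k=1: 0+472+43·11·12=6148; k=2: 1892+216+43·4·12=4172; k=3: 1034+120+43·2·12=2186; k=4: 1464+0+43·5·12=4044 → min 2186.
Optimal order: ((M₁ × (M₂ × M₃)) × (M₄ × M₅)) with cost 2186.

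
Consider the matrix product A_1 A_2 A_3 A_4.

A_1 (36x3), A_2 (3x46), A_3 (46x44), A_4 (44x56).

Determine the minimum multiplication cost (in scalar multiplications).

19512

Adjacent pairs: A_1A_2 = 36·3·46 = 4968; A_2A_3 = 3·46·44 = 6072; A_3A_4 = 46·44·56 = 113344.
Length 3: A_1..A_3: k=1: 0+6072+36·3·44=10824; k=2: 4968+0+36·46·44=77832 → min 10824 | A_2..A_4: k=2: 0+113344+3·46·56=121072; k=3: 6072+0+3·44·56=13464 → min 13464.
Length 4: A_1..A_4: k=1: 0+13464+36·3·56=19512; k=2: 4968+113344+36·46·56=211048; k=3: 10824+0+36·44·56=99528 → min 19512.
Optimal order: (A_1 ((A_2 A_3) A_4)) with cost 19512.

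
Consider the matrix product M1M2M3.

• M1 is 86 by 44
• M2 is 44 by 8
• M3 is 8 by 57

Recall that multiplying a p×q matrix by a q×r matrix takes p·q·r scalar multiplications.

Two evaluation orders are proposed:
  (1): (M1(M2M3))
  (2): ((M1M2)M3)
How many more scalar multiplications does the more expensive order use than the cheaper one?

166264

Order (1) = (M1(M2M3)): (M2M3): 44×8 by 8×57 → 44×57, cost 44·8·57 = 20064; (M1(M2M3)): 86×44 by 44×57 → 86×57, cost 86·44·57 = 215688; cumulative 235752. Total 235752.
Order (2) = ((M1M2)M3): (M1M2): 86×44 by 44×8 → 86×8, cost 86·44·8 = 30272; ((M1M2)M3): 86×8 by 8×57 → 86×57, cost 86·8·57 = 39216; cumulative 69488. Total 69488.
Difference: |235752 − 69488| = 166264.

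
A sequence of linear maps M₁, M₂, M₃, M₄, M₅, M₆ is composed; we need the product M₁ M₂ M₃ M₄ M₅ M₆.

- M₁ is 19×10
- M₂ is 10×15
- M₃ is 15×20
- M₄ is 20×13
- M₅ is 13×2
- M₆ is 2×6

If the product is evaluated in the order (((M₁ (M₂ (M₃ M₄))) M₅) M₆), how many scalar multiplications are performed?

(M₃ M₄): 15×20 by 20×13 → 15×13, cost 15·20·13 = 3900
(M₂ (M₃ M₄)): 10×15 by 15×13 → 10×13, cost 10·15·13 = 1950; cumulative 5850
(M₁ (M₂ (M₃ M₄))): 19×10 by 10×13 → 19×13, cost 19·10·13 = 2470; cumulative 8320
((M₁ (M₂ (M₃ M₄))) M₅): 19×13 by 13×2 → 19×2, cost 19·13·2 = 494; cumulative 8814
(((M₁ (M₂ (M₃ M₄))) M₅) M₆): 19×2 by 2×6 → 19×6, cost 19·2·6 = 228; cumulative 9042
Total: 9042 scalar multiplications.

9042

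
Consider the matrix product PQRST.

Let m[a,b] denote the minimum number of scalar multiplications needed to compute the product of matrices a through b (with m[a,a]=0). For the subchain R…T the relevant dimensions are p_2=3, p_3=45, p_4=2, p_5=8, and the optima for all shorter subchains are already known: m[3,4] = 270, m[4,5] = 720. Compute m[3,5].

318

m[3,5] = min over k∈[3,4] of m[3,k]+m[k+1,5]+p_{2}·p_k·p_{5}.
k=3: 0 + 720 + 3·45·8 = 1800; k=4: 270 + 0 + 3·2·8 = 318.
Minimum: 318 at k=4.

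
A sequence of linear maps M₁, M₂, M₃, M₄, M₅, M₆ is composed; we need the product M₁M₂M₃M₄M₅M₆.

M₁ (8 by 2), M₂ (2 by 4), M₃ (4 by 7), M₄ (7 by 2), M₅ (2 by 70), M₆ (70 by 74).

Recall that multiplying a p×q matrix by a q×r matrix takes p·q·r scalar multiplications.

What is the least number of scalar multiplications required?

Adjacent pairs: M₁M₂ = 8·2·4 = 64; M₂M₃ = 2·4·7 = 56; M₃M₄ = 4·7·2 = 56; M₄M₅ = 7·2·70 = 980; M₅M₆ = 2·70·74 = 10360.
Length 3: M₁..M₃: k=1: 0+56+8·2·7=168; k=2: 64+0+8·4·7=288 → min 168 | M₂..M₄: k=2: 0+56+2·4·2=72; k=3: 56+0+2·7·2=84 → min 72 | M₃..M₅: k=3: 0+980+4·7·70=2940; k=4: 56+0+4·2·70=616 → min 616 | M₄..M₆: k=4: 0+10360+7·2·74=11396; k=5: 980+0+7·70·74=37240 → min 11396.
Length 4: M₁..M₄: k=1: 0+72+8·2·2=104; k=2: 64+56+8·4·2=184; k=3: 168+0+8·7·2=280 → min 104 | M₂..M₅: k=2: 0+616+2·4·70=1176; k=3: 56+980+2·7·70=2016; k=4: 72+0+2·2·70=352 → min 352 | M₃..M₆: k=3: 0+11396+4·7·74=13468; k=4: 56+10360+4·2·74=11008; k=5: 616+0+4·70·74=21336 → min 11008.
Length 5: M₁..M₅: k=1: 0+352+8·2·70=1472; k=2: 64+616+8·4·70=2920; k=3: 168+980+8·7·70=5068; k=4: 104+0+8·2·70=1224 → min 1224 | M₂..M₆: k=2: 0+11008+2·4·74=11600; k=3: 56+11396+2·7·74=12488; k=4: 72+10360+2·2·74=10728; k=5: 352+0+2·70·74=10712 → min 10712.
Length 6: M₁..M₆: k=1: 0+10712+8·2·74=11896; k=2: 64+11008+8·4·74=13440; k=3: 168+11396+8·7·74=15708; k=4: 104+10360+8·2·74=11648; k=5: 1224+0+8·70·74=42664 → min 11648.
Optimal order: ((M₁(M₂(M₃M₄)))(M₅M₆)) with cost 11648.

11648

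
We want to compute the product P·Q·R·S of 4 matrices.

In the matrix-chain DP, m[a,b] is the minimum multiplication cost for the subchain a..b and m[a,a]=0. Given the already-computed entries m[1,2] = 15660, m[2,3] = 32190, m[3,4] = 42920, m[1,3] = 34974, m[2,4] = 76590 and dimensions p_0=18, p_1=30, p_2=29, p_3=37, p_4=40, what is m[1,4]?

61614

m[1,4] = min over k∈[1,3] of m[1,k]+m[k+1,4]+p_{0}·p_k·p_{4}.
k=1: 0 + 76590 + 18·30·40 = 98190; k=2: 15660 + 42920 + 18·29·40 = 79460; k=3: 34974 + 0 + 18·37·40 = 61614.
Minimum: 61614 at k=3.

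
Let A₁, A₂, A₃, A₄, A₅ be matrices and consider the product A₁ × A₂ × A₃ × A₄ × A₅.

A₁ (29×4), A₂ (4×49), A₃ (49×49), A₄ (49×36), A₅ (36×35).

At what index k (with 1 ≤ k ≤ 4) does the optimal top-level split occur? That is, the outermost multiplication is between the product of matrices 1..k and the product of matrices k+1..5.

1

Adjacent pairs: A₁A₂ = 29·4·49 = 5684; A₂A₃ = 4·49·49 = 9604; A₃A₄ = 49·49·36 = 86436; A₄A₅ = 49·36·35 = 61740.
Length 3: A₁..A₃: k=1: 0+9604+29·4·49=15288; k=2: 5684+0+29·49·49=75313 → min 15288 | A₂..A₄: k=2: 0+86436+4·49·36=93492; k=3: 9604+0+4·49·36=16660 → min 16660 | A₃..A₅: k=3: 0+61740+49·49·35=145775; k=4: 86436+0+49·36·35=148176 → min 145775.
Length 4: A₁..A₄: k=1: 0+16660+29·4·36=20836; k=2: 5684+86436+29·49·36=143276; k=3: 15288+0+29·49·36=66444 → min 20836 | A₂..A₅: k=2: 0+145775+4·49·35=152635; k=3: 9604+61740+4·49·35=78204; k=4: 16660+0+4·36·35=21700 → min 21700.
Top-level splits: k=1: (A₁..A₁)·(A₂..A₅) → 0+21700+29·4·35 = 25760; k=2: (A₁..A₂)·(A₃..A₅) → 5684+145775+29·49·35 = 201194; k=3: (A₁..A₃)·(A₄..A₅) → 15288+61740+29·49·35 = 126763; k=4: (A₁..A₄)·(A₅..A₅) → 20836+0+29·36·35 = 57376.
Best split is after A₁, i.e. k = 1.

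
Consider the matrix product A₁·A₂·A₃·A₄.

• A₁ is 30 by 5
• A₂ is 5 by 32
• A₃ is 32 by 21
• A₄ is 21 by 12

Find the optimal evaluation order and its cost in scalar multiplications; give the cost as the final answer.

Adjacent pairs: A₁A₂ = 30·5·32 = 4800; A₂A₃ = 5·32·21 = 3360; A₃A₄ = 32·21·12 = 8064.
Length 3: A₁..A₃: k=1: 0+3360+30·5·21=6510; k=2: 4800+0+30·32·21=24960 → min 6510 | A₂..A₄: k=2: 0+8064+5·32·12=9984; k=3: 3360+0+5·21·12=4620 → min 4620.
Length 4: A₁..A₄: k=1: 0+4620+30·5·12=6420; k=2: 4800+8064+30·32·12=24384; k=3: 6510+0+30·21·12=14070 → min 6420.
Optimal parenthesization: (A₁·((A₂·A₃)·A₄)) with cost 6420.

6420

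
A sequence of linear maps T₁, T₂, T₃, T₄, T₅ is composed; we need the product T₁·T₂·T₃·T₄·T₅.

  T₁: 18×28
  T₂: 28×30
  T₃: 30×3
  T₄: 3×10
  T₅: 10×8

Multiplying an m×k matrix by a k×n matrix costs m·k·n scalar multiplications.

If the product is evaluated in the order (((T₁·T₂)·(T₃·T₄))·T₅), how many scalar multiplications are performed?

(T₁·T₂): 18×28 by 28×30 → 18×30, cost 18·28·30 = 15120
(T₃·T₄): 30×3 by 3×10 → 30×10, cost 30·3·10 = 900
((T₁·T₂)·(T₃·T₄)): 18×30 by 30×10 → 18×10, cost 18·30·10 = 5400; cumulative 21420
(((T₁·T₂)·(T₃·T₄))·T₅): 18×10 by 10×8 → 18×8, cost 18·10·8 = 1440; cumulative 22860
Total: 22860 scalar multiplications.

22860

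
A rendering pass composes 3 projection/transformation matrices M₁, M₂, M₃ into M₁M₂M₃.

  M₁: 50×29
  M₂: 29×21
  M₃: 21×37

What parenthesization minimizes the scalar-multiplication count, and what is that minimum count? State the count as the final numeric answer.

(M₁(M₂M₃)): cost 76183.
((M₁M₂)M₃): cost 69300.
Optimal: ((M₁M₂)M₃) with cost 69300.

69300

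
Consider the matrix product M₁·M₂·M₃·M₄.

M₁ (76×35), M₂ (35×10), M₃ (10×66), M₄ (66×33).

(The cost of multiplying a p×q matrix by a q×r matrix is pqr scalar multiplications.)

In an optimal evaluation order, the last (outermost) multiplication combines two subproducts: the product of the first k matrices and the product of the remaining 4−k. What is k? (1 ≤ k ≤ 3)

2

Adjacent pairs: M₁M₂ = 76·35·10 = 26600; M₂M₃ = 35·10·66 = 23100; M₃M₄ = 10·66·33 = 21780.
Length 3: M₁..M₃: k=1: 0+23100+76·35·66=198660; k=2: 26600+0+76·10·66=76760 → min 76760 | M₂..M₄: k=2: 0+21780+35·10·33=33330; k=3: 23100+0+35·66·33=99330 → min 33330.
Top-level splits: k=1: (M₁..M₁)·(M₂..M₄) → 0+33330+76·35·33 = 121110; k=2: (M₁..M₂)·(M₃..M₄) → 26600+21780+76·10·33 = 73460; k=3: (M₁..M₃)·(M₄..M₄) → 76760+0+76·66·33 = 242288.
Best split is after M₂, i.e. k = 2.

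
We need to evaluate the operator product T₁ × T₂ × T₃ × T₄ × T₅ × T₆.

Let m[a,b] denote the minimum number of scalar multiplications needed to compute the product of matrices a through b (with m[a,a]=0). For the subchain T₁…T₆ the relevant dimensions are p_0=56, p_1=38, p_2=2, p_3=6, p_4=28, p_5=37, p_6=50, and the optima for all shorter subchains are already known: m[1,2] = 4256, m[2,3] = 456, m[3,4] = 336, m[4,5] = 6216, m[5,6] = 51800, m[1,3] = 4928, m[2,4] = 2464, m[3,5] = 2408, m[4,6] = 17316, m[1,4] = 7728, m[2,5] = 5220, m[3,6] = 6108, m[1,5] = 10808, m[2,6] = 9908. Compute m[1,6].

m[1,6] = min over k∈[1,5] of m[1,k]+m[k+1,6]+p_{0}·p_k·p_{6}.
k=1: 0 + 9908 + 56·38·50 = 116308; k=2: 4256 + 6108 + 56·2·50 = 15964; k=3: 4928 + 17316 + 56·6·50 = 39044; k=4: 7728 + 51800 + 56·28·50 = 137928; k=5: 10808 + 0 + 56·37·50 = 114408.
Minimum: 15964 at k=2.

15964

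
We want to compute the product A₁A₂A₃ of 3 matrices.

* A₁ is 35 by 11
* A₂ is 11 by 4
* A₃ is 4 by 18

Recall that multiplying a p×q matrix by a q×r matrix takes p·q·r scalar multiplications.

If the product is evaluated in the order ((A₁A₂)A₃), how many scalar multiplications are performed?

(A₁A₂): 35×11 by 11×4 → 35×4, cost 35·11·4 = 1540
((A₁A₂)A₃): 35×4 by 4×18 → 35×18, cost 35·4·18 = 2520; cumulative 4060
Total: 4060 scalar multiplications.

4060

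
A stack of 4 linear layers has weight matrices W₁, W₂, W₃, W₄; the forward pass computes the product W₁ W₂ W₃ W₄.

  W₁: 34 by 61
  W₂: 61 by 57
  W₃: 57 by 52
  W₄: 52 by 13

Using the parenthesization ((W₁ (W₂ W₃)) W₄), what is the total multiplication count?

311636

(W₂ W₃): 61×57 by 57×52 → 61×52, cost 61·57·52 = 180804
(W₁ (W₂ W₃)): 34×61 by 61×52 → 34×52, cost 34·61·52 = 107848; cumulative 288652
((W₁ (W₂ W₃)) W₄): 34×52 by 52×13 → 34×13, cost 34·52·13 = 22984; cumulative 311636
Total: 311636 scalar multiplications.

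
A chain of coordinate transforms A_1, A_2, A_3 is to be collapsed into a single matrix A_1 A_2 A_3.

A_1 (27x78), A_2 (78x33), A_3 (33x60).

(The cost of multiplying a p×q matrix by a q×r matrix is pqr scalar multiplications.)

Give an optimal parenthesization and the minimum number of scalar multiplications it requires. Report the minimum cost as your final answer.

122958

(A_1 (A_2 A_3)): cost 280800.
((A_1 A_2) A_3): cost 122958.
Optimal: ((A_1 A_2) A_3) with cost 122958.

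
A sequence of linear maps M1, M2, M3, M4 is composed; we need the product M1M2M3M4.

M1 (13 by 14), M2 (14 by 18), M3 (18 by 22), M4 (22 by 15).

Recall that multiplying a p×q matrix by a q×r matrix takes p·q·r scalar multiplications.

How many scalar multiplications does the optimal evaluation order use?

Adjacent pairs: M1M2 = 13·14·18 = 3276; M2M3 = 14·18·22 = 5544; M3M4 = 18·22·15 = 5940.
Length 3: M1..M3: k=1: 0+5544+13·14·22=9548; k=2: 3276+0+13·18·22=8424 → min 8424 | M2..M4: k=2: 0+5940+14·18·15=9720; k=3: 5544+0+14·22·15=10164 → min 9720.
Length 4: M1..M4: k=1: 0+9720+13·14·15=12450; k=2: 3276+5940+13·18·15=12726; k=3: 8424+0+13·22·15=12714 → min 12450.
Optimal order: (M1(M2(M3M4))) with cost 12450.

12450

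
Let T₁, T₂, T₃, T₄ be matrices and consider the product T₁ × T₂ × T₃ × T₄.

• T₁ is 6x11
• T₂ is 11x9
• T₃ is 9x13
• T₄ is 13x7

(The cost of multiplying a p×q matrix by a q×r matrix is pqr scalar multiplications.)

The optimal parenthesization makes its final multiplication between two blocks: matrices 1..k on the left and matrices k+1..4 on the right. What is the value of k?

Adjacent pairs: T₁T₂ = 6·11·9 = 594; T₂T₃ = 11·9·13 = 1287; T₃T₄ = 9·13·7 = 819.
Length 3: T₁..T₃: k=1: 0+1287+6·11·13=2145; k=2: 594+0+6·9·13=1296 → min 1296 | T₂..T₄: k=2: 0+819+11·9·7=1512; k=3: 1287+0+11·13·7=2288 → min 1512.
Top-level splits: k=1: (T₁..T₁)·(T₂..T₄) → 0+1512+6·11·7 = 1974; k=2: (T₁..T₂)·(T₃..T₄) → 594+819+6·9·7 = 1791; k=3: (T₁..T₃)·(T₄..T₄) → 1296+0+6·13·7 = 1842.
Best split is after T₂, i.e. k = 2.

2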